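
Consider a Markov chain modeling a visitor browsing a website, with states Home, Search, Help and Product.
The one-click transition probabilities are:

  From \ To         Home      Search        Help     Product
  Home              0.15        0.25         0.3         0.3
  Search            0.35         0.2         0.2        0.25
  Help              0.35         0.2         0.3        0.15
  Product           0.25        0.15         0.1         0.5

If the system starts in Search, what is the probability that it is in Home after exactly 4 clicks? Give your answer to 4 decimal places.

0.2647

Propagate the distribution vector 4 clicks from Search.
After 0 clicks: (0.0000, 1.0000, 0.0000, 0.0000)
After 1 click: (0.3500, 0.2000, 0.2000, 0.2500)
After 2 clicks: (0.2550, 0.2050, 0.2300, 0.3100)
After 3 clicks: (0.2680, 0.1973, 0.2175, 0.3173)
After 4 clicks: (0.2647, 0.1975, 0.2168, 0.3210)
P(in Home after 4 clicks) = 0.2647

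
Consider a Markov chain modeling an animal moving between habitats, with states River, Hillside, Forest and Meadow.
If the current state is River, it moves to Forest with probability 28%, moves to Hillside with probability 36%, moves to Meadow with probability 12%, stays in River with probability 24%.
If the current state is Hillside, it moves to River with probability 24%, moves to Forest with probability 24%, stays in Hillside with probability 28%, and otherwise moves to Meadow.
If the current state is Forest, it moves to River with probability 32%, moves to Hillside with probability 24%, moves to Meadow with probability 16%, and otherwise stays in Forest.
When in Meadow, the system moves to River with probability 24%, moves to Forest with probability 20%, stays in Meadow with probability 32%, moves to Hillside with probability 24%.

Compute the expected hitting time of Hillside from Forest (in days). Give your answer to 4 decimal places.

3.6499

Let t(s) be the expected number of days to first reach Hillside from state s, with t(Hillside) = 0. Conditioning on the first day:
t(River) = 1 + 0.24·t(River) + 0.28·t(Forest) + 0.12·t(Meadow)
t(Forest) = 1 + 0.32·t(River) + 0.28·t(Forest) + 0.16·t(Meadow)
t(Meadow) = 1 + 0.24·t(River) + 0.2·t(Forest) + 0.32·t(Meadow)
Solving: t(River) = 3.2429, t(Forest) = 3.6499, t(Meadow) = 3.6886.
Expected days from Forest to Hillside: 3.6499.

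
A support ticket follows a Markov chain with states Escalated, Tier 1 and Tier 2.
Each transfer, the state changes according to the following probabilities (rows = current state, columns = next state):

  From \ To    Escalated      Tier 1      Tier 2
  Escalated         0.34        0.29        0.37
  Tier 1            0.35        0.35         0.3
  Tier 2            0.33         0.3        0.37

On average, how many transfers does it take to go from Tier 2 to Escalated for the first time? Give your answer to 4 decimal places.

Let t(s) be the expected number of transfers to first reach Escalated from state s, with t(Escalated) = 0. Conditioning on the first transfer:
t(Tier 1) = 1 + 0.35·t(Tier 1) + 0.3·t(Tier 2)
t(Tier 2) = 1 + 0.3·t(Tier 1) + 0.37·t(Tier 2)
Solving: t(Tier 1) = 2.9108, t(Tier 2) = 2.9734.
Expected transfers from Tier 2 to Escalated: 2.9734.

2.9734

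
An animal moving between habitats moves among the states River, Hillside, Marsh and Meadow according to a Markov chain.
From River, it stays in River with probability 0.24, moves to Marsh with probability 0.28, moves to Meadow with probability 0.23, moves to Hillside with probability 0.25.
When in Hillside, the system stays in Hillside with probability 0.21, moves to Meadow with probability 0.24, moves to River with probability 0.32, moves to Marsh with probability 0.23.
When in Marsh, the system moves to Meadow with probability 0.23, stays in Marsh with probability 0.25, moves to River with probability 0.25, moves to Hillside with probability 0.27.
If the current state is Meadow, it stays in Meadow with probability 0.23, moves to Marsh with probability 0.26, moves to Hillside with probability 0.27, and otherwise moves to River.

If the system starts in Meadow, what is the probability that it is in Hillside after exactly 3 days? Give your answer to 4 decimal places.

0.2498

Propagate the distribution vector 3 days from Meadow.
After 0 days: (0.0000, 0.0000, 0.0000, 1.0000)
After 1 day: (0.2400, 0.2700, 0.2600, 0.2300)
After 2 days: (0.2642, 0.2490, 0.2541, 0.2327)
After 3 days: (0.2625, 0.2498, 0.2553, 0.2325)
P(in Hillside after 3 days) = 0.2498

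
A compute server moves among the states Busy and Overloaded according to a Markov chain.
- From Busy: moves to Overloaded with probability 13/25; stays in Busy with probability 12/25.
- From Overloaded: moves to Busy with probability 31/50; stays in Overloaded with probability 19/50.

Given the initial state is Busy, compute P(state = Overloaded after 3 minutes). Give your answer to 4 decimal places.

Propagate the distribution vector 3 minutes from Busy.
After 0 minutes: (1.0000, 0.0000)
After 1 minute: (0.4800, 0.5200)
After 2 minutes: (0.5528, 0.4472)
After 3 minutes: (0.5426, 0.4574)
P(in Overloaded after 3 minutes) = 0.4574

0.4574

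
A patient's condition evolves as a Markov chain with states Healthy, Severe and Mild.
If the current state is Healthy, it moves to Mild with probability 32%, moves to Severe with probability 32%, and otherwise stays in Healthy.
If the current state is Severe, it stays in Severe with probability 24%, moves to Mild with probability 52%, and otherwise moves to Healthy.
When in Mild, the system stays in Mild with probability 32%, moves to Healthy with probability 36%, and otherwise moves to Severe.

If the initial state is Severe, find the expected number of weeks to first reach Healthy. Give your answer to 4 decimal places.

3.4247

Let t(s) be the expected number of weeks to first reach Healthy from state s, with t(Healthy) = 0. Conditioning on the first week:
t(Severe) = 1 + 0.24·t(Severe) + 0.52·t(Mild)
t(Mild) = 1 + 0.32·t(Severe) + 0.32·t(Mild)
Solving: t(Severe) = 3.4247, t(Mild) = 3.0822.
Expected weeks from Severe to Healthy: 3.4247.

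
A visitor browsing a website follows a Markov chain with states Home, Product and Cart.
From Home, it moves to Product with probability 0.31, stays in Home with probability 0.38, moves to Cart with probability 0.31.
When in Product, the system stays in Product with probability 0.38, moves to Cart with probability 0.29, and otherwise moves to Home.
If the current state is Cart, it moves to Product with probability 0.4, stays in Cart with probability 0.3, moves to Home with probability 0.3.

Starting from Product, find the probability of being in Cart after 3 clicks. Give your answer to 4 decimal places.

Propagate the distribution vector 3 clicks from Product.
After 0 clicks: (0.0000, 1.0000, 0.0000)
After 1 click: (0.3300, 0.3800, 0.2900)
After 2 clicks: (0.3378, 0.3627, 0.2995)
After 3 clicks: (0.3379, 0.3623, 0.2998)
P(in Cart after 3 clicks) = 0.2998

0.2998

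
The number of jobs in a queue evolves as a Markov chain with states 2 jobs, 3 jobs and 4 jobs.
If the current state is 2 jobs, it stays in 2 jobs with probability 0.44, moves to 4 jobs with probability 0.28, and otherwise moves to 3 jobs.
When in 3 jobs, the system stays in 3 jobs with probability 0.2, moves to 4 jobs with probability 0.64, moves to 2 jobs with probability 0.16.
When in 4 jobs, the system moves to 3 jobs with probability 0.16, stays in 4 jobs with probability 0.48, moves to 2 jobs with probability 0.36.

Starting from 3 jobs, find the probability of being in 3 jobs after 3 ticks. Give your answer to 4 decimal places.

0.2074

Propagate the distribution vector 3 ticks from 3 jobs.
After 0 ticks: (0.0000, 1.0000, 0.0000)
After 1 tick: (0.1600, 0.2000, 0.6400)
After 2 ticks: (0.3328, 0.1872, 0.4800)
After 3 ticks: (0.3492, 0.2074, 0.4434)
P(in 3 jobs after 3 ticks) = 0.2074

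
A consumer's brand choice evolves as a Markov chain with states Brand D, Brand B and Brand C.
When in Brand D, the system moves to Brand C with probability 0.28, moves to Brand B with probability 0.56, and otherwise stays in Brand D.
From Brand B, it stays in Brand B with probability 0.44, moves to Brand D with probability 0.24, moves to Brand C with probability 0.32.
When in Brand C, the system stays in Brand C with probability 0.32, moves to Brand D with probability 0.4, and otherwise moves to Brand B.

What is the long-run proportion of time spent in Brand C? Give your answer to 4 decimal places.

0.3093

Let the stationary distribution be π with π = πP and π_1 + π_2 + π_3 = 1.
π_1 = 0.16·π_1 + 0.24·π_2 + 0.4·π_3
π_2 = 0.56·π_1 + 0.44·π_2 + 0.28·π_3
Solving with the normalization constraint gives π = (0.2680, 0.4227, 0.3093).
So the stationary probability of Brand C is 0.3093.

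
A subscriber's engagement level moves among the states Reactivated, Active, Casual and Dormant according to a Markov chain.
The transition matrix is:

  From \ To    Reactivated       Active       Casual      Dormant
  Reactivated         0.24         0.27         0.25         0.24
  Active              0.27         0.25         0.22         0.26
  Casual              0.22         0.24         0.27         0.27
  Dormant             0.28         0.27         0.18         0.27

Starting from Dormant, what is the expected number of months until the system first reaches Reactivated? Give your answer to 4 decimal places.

Let t(s) be the expected number of months to first reach Reactivated from state s, with t(Reactivated) = 0. Conditioning on the first month:
t(Active) = 1 + 0.25·t(Active) + 0.22·t(Casual) + 0.26·t(Dormant)
t(Casual) = 1 + 0.24·t(Active) + 0.27·t(Casual) + 0.27·t(Dormant)
t(Dormant) = 1 + 0.27·t(Active) + 0.18·t(Casual) + 0.27·t(Dormant)
Solving: t(Active) = 3.8222, t(Casual) = 4.0229, t(Dormant) = 3.7755.
Expected months from Dormant to Reactivated: 3.7755.

3.7755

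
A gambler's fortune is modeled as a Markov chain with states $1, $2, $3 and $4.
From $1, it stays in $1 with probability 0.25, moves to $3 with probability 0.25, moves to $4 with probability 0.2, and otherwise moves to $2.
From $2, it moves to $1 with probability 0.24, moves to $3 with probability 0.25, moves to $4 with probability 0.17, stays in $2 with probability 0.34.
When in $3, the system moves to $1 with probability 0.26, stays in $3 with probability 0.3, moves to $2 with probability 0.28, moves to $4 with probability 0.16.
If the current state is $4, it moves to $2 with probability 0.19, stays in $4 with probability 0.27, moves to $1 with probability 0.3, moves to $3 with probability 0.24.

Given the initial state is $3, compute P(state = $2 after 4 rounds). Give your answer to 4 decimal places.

Propagate the distribution vector 4 rounds from $3.
After 0 rounds: (0.0000, 0.0000, 1.0000, 0.0000)
After 1 round: (0.2600, 0.2800, 0.3000, 0.1600)
After 2 rounds: (0.2582, 0.2876, 0.2634, 0.1908)
After 3 rounds: (0.2593, 0.2852, 0.2613, 0.1942)
After 4 rounds: (0.2595, 0.2848, 0.2611, 0.1946)
P(in $2 after 4 rounds) = 0.2848

0.2848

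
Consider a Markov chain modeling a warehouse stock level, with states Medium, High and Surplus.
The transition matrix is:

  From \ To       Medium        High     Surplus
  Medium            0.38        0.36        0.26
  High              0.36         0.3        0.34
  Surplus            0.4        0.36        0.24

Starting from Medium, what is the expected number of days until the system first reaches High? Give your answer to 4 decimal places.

2.7778

Let t(s) be the expected number of days to first reach High from state s, with t(High) = 0. Conditioning on the first day:
t(Medium) = 1 + 0.38·t(Medium) + 0.26·t(Surplus)
t(Surplus) = 1 + 0.4·t(Medium) + 0.24·t(Surplus)
Solving: t(Medium) = 2.7778, t(Surplus) = 2.7778.
Expected days from Medium to High: 2.7778.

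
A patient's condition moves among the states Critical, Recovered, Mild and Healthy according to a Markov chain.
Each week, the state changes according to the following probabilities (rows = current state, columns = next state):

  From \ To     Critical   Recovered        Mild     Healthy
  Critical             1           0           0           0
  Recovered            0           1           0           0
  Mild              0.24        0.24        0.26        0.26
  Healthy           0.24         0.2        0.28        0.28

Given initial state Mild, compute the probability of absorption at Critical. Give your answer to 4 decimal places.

0.5113

Let h(s) be the probability of absorption at Critical starting from transient state s. Then h(Critical) = 1 and h(Recovered) = 0. By first-step analysis:
h(Mild) = 0.24·1 + 0.24·0 + 0.26·h(Mild) + 0.26·h(Healthy)
h(Healthy) = 0.24·1 + 0.2·0 + 0.28·h(Mild) + 0.28·h(Healthy)
Solving: h(Mild) = 0.5113, h(Healthy) = 0.5322.
Starting from Mild, the probability is 0.5113.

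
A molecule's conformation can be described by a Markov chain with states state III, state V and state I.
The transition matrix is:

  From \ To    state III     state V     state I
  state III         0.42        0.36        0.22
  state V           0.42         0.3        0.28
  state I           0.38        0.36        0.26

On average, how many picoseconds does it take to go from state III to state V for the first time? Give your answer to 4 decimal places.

Let t(s) be the expected number of picoseconds to first reach state V from state s, with t(state V) = 0. Conditioning on the first picosecond:
t(state III) = 1 + 0.42·t(state III) + 0.22·t(state I)
t(state I) = 1 + 0.38·t(state III) + 0.26·t(state I)
Solving: t(state III) = 2.7778, t(state I) = 2.7778.
Expected picoseconds from state III to state V: 2.7778.

2.7778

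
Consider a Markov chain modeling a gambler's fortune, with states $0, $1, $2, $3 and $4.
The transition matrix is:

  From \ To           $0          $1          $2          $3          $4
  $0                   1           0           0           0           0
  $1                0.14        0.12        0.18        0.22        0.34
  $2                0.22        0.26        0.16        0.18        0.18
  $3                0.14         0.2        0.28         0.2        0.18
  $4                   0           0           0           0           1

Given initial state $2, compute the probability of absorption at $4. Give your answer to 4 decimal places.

Let h(s) be the probability of absorption at $4 starting from transient state s. Then h($4) = 1 and h($0) = 0. By first-step analysis:
h($1) = 0.14·0 + 0.12·h($1) + 0.18·h($2) + 0.22·h($3) + 0.34·1
h($2) = 0.22·0 + 0.26·h($1) + 0.16·h($2) + 0.18·h($3) + 0.18·1
h($3) = 0.14·0 + 0.2·h($1) + 0.28·h($2) + 0.2·h($3) + 0.18·1
Solving: h($1) = 0.6386, h($2) = 0.5345, h($3) = 0.5717.
Starting from $2, the probability is 0.5345.

0.5345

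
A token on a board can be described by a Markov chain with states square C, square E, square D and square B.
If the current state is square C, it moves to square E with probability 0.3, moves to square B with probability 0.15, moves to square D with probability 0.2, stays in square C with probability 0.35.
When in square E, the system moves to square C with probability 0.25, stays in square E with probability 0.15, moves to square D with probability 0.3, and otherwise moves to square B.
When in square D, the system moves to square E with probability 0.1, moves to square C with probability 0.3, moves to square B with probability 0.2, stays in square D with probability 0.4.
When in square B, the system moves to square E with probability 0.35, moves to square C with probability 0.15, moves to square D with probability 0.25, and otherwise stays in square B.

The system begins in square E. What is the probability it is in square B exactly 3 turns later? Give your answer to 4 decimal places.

0.2211

Propagate the distribution vector 3 turns from square E.
After 0 turns: (0.0000, 1.0000, 0.0000, 0.0000)
After 1 turn: (0.2500, 0.1500, 0.3000, 0.3000)
After 2 turns: (0.2600, 0.2325, 0.2900, 0.2175)
After 3 turns: (0.2688, 0.2180, 0.2921, 0.2211)
P(in square B after 3 turns) = 0.2211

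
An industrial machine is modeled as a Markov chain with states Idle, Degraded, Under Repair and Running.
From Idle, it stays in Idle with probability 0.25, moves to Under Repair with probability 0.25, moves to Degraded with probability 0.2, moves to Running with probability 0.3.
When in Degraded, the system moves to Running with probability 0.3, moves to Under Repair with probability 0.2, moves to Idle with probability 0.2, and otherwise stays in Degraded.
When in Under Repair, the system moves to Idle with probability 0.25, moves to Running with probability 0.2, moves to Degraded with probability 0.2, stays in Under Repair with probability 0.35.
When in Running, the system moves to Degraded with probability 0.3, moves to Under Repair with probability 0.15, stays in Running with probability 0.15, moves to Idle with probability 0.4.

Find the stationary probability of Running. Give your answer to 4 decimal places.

0.2402

Let the stationary distribution be π with π = πP and π_1 + π_2 + π_3 + π_4 = 1.
π_1 = 0.25·π_1 + 0.2·π_2 + 0.25·π_3 + 0.4·π_4
π_2 = 0.2·π_1 + 0.3·π_2 + 0.2·π_3 + 0.3·π_4
π_3 = 0.25·π_1 + 0.2·π_2 + 0.35·π_3 + 0.15·π_4
Solving with the normalization constraint gives π = (0.2736, 0.2489, 0.2373, 0.2402).
So the stationary probability of Running is 0.2402.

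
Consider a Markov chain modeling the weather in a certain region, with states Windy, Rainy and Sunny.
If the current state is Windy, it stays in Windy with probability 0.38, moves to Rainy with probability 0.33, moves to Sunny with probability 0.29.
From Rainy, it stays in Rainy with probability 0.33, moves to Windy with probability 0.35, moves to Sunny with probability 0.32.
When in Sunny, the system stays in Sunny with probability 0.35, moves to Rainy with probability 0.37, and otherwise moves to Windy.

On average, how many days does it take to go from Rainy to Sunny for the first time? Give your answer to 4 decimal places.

3.2344

Let t(s) be the expected number of days to first reach Sunny from state s, with t(Sunny) = 0. Conditioning on the first day:
t(Windy) = 1 + 0.38·t(Windy) + 0.33·t(Rainy)
t(Rainy) = 1 + 0.35·t(Windy) + 0.33·t(Rainy)
Solving: t(Windy) = 3.3344, t(Rainy) = 3.2344.
Expected days from Rainy to Sunny: 3.2344.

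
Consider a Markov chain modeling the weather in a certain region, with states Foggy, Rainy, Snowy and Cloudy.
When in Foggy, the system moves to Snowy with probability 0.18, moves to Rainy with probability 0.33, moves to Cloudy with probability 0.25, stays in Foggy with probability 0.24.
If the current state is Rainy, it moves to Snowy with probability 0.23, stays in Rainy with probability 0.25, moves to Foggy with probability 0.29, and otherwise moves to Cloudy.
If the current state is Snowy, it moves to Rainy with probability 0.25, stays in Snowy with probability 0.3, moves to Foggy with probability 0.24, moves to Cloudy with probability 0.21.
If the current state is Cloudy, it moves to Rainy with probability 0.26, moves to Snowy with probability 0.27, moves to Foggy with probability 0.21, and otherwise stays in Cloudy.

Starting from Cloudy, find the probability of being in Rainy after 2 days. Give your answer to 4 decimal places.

Propagate the distribution vector 2 days from Cloudy.
After 0 days: (0.0000, 0.0000, 0.0000, 1.0000)
After 1 day: (0.2100, 0.2600, 0.2700, 0.2600)
After 2 days: (0.2452, 0.2694, 0.2488, 0.2366)
P(in Rainy after 2 days) = 0.2694

0.2694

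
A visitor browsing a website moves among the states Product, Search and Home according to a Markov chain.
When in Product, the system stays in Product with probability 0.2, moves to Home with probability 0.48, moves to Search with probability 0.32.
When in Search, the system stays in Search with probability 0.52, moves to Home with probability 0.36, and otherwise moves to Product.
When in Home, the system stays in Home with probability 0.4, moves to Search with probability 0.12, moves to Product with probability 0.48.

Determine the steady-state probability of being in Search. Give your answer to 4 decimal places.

0.2971

Let the stationary distribution be π with π = πP and π_1 + π_2 + π_3 = 1.
π_1 = 0.2·π_1 + 0.12·π_2 + 0.48·π_3
π_2 = 0.32·π_1 + 0.52·π_2 + 0.12·π_3
Solving with the normalization constraint gives π = (0.2914, 0.2971, 0.4114).
So the stationary probability of Search is 0.2971.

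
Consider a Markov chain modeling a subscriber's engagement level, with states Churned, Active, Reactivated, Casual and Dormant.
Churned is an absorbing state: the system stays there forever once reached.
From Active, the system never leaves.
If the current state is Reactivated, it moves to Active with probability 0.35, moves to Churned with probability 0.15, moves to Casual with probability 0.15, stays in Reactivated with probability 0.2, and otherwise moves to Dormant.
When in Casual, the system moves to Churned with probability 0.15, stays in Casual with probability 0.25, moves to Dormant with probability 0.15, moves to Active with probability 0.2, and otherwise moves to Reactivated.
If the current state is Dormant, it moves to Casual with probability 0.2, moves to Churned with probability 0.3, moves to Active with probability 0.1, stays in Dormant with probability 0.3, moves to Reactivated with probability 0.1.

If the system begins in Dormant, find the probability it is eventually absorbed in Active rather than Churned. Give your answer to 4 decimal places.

Let h(s) be the probability of absorption at Active starting from transient state s. Then h(Active) = 1 and h(Churned) = 0. By first-step analysis:
h(Reactivated) = 0.15·0 + 0.35·1 + 0.2·h(Reactivated) + 0.15·h(Casual) + 0.15·h(Dormant)
h(Casual) = 0.15·0 + 0.2·1 + 0.25·h(Reactivated) + 0.25·h(Casual) + 0.15·h(Dormant)
h(Dormant) = 0.3·0 + 0.1·1 + 0.1·h(Reactivated) + 0.2·h(Casual) + 0.3·h(Dormant)
Solving: h(Reactivated) = 0.6129, h(Casual) = 0.5484, h(Dormant) = 0.3871.
Starting from Dormant, the probability is 0.3871.

0.3871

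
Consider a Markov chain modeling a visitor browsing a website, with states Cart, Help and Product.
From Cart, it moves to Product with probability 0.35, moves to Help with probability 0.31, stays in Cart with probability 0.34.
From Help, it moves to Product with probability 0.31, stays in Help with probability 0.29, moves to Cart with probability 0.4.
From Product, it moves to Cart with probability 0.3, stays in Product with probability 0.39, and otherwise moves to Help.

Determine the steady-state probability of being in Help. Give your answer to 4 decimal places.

0.3039

Let the stationary distribution be π with π = πP and π_1 + π_2 + π_3 = 1.
π_1 = 0.34·π_1 + 0.4·π_2 + 0.3·π_3
π_2 = 0.31·π_1 + 0.29·π_2 + 0.31·π_3
Solving with the normalization constraint gives π = (0.3442, 0.3039, 0.3519).
So the stationary probability of Help is 0.3039.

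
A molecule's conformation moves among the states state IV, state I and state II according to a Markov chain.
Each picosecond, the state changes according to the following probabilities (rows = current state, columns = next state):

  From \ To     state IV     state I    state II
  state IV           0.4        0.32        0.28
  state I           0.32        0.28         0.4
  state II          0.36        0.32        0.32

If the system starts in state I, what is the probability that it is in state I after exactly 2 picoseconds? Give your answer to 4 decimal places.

Sum over the intermediate state after 1 picosecond:
P = P(state I→state IV)·P(state IV→state I) + P(state I→state I)·P(state I→state I) + P(state I→state II)·P(state II→state I)
  = 0.32×0.32 + 0.28×0.28 + 0.4×0.32
  = 0.1024 + 0.0784 + 0.1280 = 0.3088

0.3088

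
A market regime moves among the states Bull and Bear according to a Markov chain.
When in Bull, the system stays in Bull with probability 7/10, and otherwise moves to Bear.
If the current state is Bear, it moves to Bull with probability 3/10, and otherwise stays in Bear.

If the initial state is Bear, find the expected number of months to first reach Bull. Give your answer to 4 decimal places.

Let t(s) be the expected number of months to first reach Bull from state s, with t(Bull) = 0. Conditioning on the first month:
t(Bear) = 1 + 0.7·t(Bear)
Solving: t(Bear) = 3.3333.
Expected months from Bear to Bull: 3.3333.

3.3333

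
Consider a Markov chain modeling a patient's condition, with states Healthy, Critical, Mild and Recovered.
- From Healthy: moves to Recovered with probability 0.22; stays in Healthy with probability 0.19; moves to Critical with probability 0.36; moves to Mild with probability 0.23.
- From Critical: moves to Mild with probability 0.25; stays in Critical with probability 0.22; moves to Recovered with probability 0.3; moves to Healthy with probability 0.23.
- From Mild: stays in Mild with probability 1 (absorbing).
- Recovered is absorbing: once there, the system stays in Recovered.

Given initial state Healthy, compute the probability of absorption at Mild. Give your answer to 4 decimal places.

Let h(s) be the probability of absorption at Mild starting from transient state s. Then h(Mild) = 1 and h(Recovered) = 0. By first-step analysis:
h(Healthy) = 0.19·h(Healthy) + 0.36·h(Critical) + 0.23·1 + 0.22·0
h(Critical) = 0.23·h(Healthy) + 0.22·h(Critical) + 0.25·1 + 0.3·0
Solving: h(Healthy) = 0.4907, h(Critical) = 0.4652.
Starting from Healthy, the probability is 0.4907.

0.4907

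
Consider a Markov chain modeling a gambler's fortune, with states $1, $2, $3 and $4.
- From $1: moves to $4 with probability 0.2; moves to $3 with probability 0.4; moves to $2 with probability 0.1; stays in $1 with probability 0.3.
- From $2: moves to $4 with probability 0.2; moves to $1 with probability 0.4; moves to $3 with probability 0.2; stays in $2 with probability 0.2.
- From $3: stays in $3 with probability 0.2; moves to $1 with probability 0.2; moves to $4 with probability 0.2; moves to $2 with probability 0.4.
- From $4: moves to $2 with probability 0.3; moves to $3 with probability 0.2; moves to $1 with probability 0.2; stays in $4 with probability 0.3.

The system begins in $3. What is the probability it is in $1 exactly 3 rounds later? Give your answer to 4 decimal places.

0.2780

Propagate the distribution vector 3 rounds from $3.
After 0 rounds: (0.0000, 0.0000, 1.0000, 0.0000)
After 1 round: (0.2000, 0.4000, 0.2000, 0.2000)
After 2 rounds: (0.3000, 0.2400, 0.2400, 0.2200)
After 3 rounds: (0.2780, 0.2400, 0.2600, 0.2220)
P(in $1 after 3 rounds) = 0.2780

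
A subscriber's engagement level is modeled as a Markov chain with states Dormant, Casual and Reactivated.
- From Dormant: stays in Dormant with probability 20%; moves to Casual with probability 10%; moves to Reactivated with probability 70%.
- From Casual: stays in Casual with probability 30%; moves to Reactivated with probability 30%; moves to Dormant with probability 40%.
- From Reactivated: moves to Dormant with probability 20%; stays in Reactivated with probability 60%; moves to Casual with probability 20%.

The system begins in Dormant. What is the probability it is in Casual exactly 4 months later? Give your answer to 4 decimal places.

Propagate the distribution vector 4 months from Dormant.
After 0 months: (1.0000, 0.0000, 0.0000)
After 1 month: (0.2000, 0.1000, 0.7000)
After 2 months: (0.2200, 0.1900, 0.5900)
After 3 months: (0.2380, 0.1970, 0.5650)
After 4 months: (0.2394, 0.1959, 0.5647)
P(in Casual after 4 months) = 0.1959

0.1959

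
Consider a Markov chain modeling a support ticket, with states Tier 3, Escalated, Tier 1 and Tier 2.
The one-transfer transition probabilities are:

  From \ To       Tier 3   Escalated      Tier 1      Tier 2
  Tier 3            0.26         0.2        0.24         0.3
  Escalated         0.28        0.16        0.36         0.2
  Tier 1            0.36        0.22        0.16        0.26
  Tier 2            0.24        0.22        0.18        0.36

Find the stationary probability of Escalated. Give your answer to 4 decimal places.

0.2022

Let the stationary distribution be π with π = πP and π_1 + π_2 + π_3 + π_4 = 1.
π_1 = 0.26·π_1 + 0.28·π_2 + 0.36·π_3 + 0.24·π_4
π_2 = 0.2·π_1 + 0.16·π_2 + 0.22·π_3 + 0.22·π_4
π_3 = 0.24·π_1 + 0.36·π_2 + 0.16·π_3 + 0.18·π_4
Solving with the normalization constraint gives π = (0.2812, 0.2022, 0.2287, 0.2879).
So the stationary probability of Escalated is 0.2022.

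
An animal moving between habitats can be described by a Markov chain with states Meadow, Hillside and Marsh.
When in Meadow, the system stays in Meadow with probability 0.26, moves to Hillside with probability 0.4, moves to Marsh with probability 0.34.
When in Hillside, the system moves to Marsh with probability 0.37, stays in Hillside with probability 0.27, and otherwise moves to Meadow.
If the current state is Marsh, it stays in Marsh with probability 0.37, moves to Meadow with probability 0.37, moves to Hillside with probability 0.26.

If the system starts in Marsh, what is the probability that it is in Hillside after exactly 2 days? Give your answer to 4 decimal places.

Sum over the intermediate state after 1 day:
P = P(Marsh→Meadow)·P(Meadow→Hillside) + P(Marsh→Hillside)·P(Hillside→Hillside) + P(Marsh→Marsh)·P(Marsh→Hillside)
  = 0.37×0.4 + 0.26×0.27 + 0.37×0.26
  = 0.1480 + 0.0702 + 0.0962 = 0.3144

0.3144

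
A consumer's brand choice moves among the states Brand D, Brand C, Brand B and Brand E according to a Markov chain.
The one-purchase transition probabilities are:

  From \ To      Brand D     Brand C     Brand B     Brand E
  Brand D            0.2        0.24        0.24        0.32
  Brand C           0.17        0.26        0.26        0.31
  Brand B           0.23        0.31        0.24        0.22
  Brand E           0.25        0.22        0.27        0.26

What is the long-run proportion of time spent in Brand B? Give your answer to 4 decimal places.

Let the stationary distribution be π with π = πP and π_1 + π_2 + π_3 + π_4 = 1.
π_1 = 0.2·π_1 + 0.17·π_2 + 0.23·π_3 + 0.25·π_4
π_2 = 0.24·π_1 + 0.26·π_2 + 0.31·π_3 + 0.22·π_4
π_3 = 0.24·π_1 + 0.26·π_2 + 0.24·π_3 + 0.27·π_4
Solving with the normalization constraint gives π = (0.2137, 0.2574, 0.2534, 0.2756).
So the stationary probability of Brand B is 0.2534.

0.2534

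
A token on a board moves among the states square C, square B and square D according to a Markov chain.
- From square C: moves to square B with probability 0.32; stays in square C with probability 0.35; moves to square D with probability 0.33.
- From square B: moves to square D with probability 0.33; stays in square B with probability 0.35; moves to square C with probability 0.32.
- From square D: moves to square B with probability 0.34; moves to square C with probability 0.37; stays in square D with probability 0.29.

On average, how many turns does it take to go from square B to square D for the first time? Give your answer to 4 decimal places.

3.0303

Let t(s) be the expected number of turns to first reach square D from state s, with t(square D) = 0. Conditioning on the first turn:
t(square C) = 1 + 0.35·t(square C) + 0.32·t(square B)
t(square B) = 1 + 0.32·t(square C) + 0.35·t(square B)
Solving: t(square C) = 3.0303, t(square B) = 3.0303.
Expected turns from square B to square D: 3.0303.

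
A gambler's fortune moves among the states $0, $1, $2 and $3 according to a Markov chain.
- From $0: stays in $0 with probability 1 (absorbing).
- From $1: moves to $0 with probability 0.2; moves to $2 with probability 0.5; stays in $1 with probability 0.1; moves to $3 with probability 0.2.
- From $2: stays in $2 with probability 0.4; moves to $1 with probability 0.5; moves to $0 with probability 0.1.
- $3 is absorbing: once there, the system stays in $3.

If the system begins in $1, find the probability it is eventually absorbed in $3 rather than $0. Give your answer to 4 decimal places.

0.4138

Let h(s) be the probability of absorption at $3 starting from transient state s. Then h($3) = 1 and h($0) = 0. By first-step analysis:
h($1) = 0.2·0 + 0.1·h($1) + 0.5·h($2) + 0.2·1
h($2) = 0.1·0 + 0.5·h($1) + 0.4·h($2)
Solving: h($1) = 0.4138, h($2) = 0.3448.
Starting from $1, the probability is 0.4138.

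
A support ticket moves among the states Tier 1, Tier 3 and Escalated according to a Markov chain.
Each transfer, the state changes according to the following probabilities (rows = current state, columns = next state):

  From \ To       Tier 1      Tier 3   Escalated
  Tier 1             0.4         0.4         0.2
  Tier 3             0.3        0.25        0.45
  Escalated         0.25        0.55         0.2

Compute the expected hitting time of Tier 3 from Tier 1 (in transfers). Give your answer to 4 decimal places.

Let t(s) be the expected number of transfers to first reach Tier 3 from state s, with t(Tier 3) = 0. Conditioning on the first transfer:
t(Tier 1) = 1 + 0.4·t(Tier 1) + 0.2·t(Escalated)
t(Escalated) = 1 + 0.25·t(Tier 1) + 0.2·t(Escalated)
Solving: t(Tier 1) = 2.3256, t(Escalated) = 1.9767.
Expected transfers from Tier 1 to Tier 3: 2.3256.

2.3256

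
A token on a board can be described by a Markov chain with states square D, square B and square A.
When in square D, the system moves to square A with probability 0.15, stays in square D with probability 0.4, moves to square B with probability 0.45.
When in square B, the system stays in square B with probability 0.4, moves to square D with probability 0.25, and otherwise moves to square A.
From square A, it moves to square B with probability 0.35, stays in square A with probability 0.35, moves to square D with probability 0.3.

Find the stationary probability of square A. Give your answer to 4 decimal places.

Let the stationary distribution be π with π = πP and π_1 + π_2 + π_3 = 1.
π_1 = 0.4·π_1 + 0.25·π_2 + 0.3·π_3
π_2 = 0.45·π_1 + 0.4·π_2 + 0.35·π_3
Solving with the normalization constraint gives π = (0.3110, 0.4012, 0.2878).
So the stationary probability of square A is 0.2878.

0.2878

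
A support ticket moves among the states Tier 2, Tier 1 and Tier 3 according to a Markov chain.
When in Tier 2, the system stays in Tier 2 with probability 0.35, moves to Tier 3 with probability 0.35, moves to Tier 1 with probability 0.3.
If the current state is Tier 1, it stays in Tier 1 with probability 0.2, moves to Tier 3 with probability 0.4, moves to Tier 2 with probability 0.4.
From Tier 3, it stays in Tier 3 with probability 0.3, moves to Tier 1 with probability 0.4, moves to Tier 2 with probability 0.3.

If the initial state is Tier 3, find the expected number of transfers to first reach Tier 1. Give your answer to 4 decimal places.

2.7143

Let t(s) be the expected number of transfers to first reach Tier 1 from state s, with t(Tier 1) = 0. Conditioning on the first transfer:
t(Tier 2) = 1 + 0.35·t(Tier 2) + 0.35·t(Tier 3)
t(Tier 3) = 1 + 0.3·t(Tier 2) + 0.3·t(Tier 3)
Solving: t(Tier 2) = 3.0000, t(Tier 3) = 2.7143.
Expected transfers from Tier 3 to Tier 1: 2.7143.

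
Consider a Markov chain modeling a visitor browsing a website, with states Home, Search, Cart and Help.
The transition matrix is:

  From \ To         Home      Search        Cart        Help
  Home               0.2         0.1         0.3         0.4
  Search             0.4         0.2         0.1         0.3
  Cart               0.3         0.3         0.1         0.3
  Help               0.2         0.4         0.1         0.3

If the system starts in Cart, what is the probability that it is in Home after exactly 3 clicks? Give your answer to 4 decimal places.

Propagate the distribution vector 3 clicks from Cart.
After 0 clicks: (0.0000, 0.0000, 1.0000, 0.0000)
After 1 click: (0.3000, 0.3000, 0.1000, 0.3000)
After 2 clicks: (0.2700, 0.2400, 0.1600, 0.3300)
After 3 clicks: (0.2640, 0.2550, 0.1540, 0.3270)
P(in Home after 3 clicks) = 0.2640

0.2640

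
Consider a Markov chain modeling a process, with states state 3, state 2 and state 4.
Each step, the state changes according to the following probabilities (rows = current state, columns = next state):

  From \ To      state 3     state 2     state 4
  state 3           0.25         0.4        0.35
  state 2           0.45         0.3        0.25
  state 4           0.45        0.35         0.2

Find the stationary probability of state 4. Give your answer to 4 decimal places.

Let the stationary distribution be π with π = πP and π_1 + π_2 + π_3 = 1.
π_1 = 0.25·π_1 + 0.45·π_2 + 0.45·π_3
π_2 = 0.4·π_1 + 0.3·π_2 + 0.35·π_3
Solving with the normalization constraint gives π = (0.3750, 0.3512, 0.2738).
So the stationary probability of state 4 is 0.2738.

0.2738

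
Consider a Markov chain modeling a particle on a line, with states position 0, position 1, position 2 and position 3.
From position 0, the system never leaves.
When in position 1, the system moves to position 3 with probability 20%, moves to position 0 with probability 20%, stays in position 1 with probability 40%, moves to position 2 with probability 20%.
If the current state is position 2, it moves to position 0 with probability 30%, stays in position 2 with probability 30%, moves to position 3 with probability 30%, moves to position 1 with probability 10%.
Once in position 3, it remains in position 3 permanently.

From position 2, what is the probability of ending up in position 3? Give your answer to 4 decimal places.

Let h(s) be the probability of absorption at position 3 starting from transient state s. Then h(position 3) = 1 and h(position 0) = 0. By first-step analysis:
h(position 1) = 0.2·0 + 0.4·h(position 1) + 0.2·h(position 2) + 0.2·1
h(position 2) = 0.3·0 + 0.1·h(position 1) + 0.3·h(position 2) + 0.3·1
Solving: h(position 1) = 0.5000, h(position 2) = 0.5000.
Starting from position 2, the probability is 0.5000.

0.5000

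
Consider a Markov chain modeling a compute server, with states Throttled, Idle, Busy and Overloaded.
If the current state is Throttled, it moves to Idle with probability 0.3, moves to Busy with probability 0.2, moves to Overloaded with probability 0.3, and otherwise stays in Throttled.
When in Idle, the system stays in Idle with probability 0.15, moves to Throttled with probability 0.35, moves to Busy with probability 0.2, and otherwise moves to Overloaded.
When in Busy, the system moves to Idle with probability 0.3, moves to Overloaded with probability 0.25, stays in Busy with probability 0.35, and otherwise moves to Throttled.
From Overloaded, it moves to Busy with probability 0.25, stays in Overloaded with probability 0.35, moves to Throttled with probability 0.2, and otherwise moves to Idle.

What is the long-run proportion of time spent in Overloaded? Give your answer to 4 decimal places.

Let the stationary distribution be π with π = πP and π_1 + π_2 + π_3 + π_4 = 1.
π_1 = 0.2·π_1 + 0.35·π_2 + 0.1·π_3 + 0.2·π_4
π_2 = 0.3·π_1 + 0.15·π_2 + 0.3·π_3 + 0.2·π_4
π_3 = 0.2·π_1 + 0.2·π_2 + 0.35·π_3 + 0.25·π_4
Solving with the normalization constraint gives π = (0.2099, 0.2346, 0.2531, 0.3025).
So the stationary probability of Overloaded is 0.3025.

0.3025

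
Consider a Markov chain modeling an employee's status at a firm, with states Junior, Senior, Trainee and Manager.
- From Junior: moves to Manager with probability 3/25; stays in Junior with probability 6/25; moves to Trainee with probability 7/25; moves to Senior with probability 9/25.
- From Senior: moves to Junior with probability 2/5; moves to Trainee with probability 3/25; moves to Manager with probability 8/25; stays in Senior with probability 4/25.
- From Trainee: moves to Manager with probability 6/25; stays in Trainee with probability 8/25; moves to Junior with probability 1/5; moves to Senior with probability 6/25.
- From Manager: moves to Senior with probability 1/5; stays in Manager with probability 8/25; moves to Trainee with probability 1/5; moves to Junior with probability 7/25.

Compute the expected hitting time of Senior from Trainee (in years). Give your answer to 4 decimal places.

3.8750

Let t(s) be the expected number of years to first reach Senior from state s, with t(Senior) = 0. Conditioning on the first year:
t(Junior) = 1 + 0.24·t(Junior) + 0.28·t(Trainee) + 0.12·t(Manager)
t(Trainee) = 1 + 0.2·t(Junior) + 0.32·t(Trainee) + 0.24·t(Manager)
t(Manager) = 1 + 0.28·t(Junior) + 0.2·t(Trainee) + 0.32·t(Manager)
Solving: t(Junior) = 3.3750, t(Trainee) = 3.8750, t(Manager) = 4.0000.
Expected years from Trainee to Senior: 3.8750.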